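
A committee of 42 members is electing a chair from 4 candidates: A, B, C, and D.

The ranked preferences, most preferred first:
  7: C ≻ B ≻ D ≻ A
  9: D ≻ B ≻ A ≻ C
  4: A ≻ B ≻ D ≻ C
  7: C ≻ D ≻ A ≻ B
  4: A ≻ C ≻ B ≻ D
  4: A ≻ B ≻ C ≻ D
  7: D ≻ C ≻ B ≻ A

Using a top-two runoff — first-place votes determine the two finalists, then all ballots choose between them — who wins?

C

Round 1 first-place votes: A 12, B 0, C 14, D 16. D and C advance.
Runoff: D is ranked above C on 20 ballots, C above D on 22.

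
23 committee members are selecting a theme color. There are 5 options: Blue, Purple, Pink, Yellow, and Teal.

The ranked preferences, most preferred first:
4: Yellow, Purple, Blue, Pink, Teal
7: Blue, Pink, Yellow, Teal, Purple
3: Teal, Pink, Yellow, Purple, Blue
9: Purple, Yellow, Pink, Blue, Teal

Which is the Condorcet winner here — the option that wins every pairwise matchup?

Yellow

Yellow vs Blue: 16–7
Yellow vs Purple: 14–9
Yellow vs Pink: 13–10
Yellow vs Teal: 20–3
Yellow beats every other option.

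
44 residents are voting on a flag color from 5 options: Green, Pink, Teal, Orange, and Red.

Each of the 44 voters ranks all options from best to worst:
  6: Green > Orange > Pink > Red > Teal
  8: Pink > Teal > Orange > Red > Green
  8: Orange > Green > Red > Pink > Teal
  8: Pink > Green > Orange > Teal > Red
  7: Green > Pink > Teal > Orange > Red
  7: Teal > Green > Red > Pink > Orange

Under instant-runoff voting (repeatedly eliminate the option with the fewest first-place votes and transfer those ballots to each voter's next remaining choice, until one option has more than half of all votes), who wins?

Green

Round 1: Green 13, Pink 16, Teal 7, Orange 8, Red 0. Red eliminated.
Round 2: Green 13, Pink 16, Teal 7, Orange 8. Teal eliminated.
Round 3: Green 20, Pink 16, Orange 8. Orange eliminated.
Round 4: Green 28, Pink 16. Green has a majority (≥23).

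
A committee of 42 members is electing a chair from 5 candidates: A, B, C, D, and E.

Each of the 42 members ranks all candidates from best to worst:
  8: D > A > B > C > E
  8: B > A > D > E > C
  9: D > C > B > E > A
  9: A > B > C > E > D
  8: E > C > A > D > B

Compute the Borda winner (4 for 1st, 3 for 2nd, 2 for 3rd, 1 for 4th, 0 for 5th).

A

A: 8×3 + 8×3 + 9×0 + 9×4 + 8×2 = 100
B: 8×2 + 8×4 + 9×2 + 9×3 + 8×0 = 93
C: 8×1 + 8×0 + 9×3 + 9×2 + 8×3 = 77
D: 8×4 + 8×2 + 9×4 + 9×0 + 8×1 = 92
E: 8×0 + 8×1 + 9×1 + 9×1 + 8×4 = 58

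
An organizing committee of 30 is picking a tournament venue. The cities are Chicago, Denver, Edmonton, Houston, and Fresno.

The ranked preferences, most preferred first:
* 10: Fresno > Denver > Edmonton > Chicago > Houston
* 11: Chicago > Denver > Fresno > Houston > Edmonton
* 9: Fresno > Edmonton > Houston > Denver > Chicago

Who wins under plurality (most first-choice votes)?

Fresno

First-place votes: Chicago 11, Denver 0, Edmonton 0, Houston 0, Fresno 19.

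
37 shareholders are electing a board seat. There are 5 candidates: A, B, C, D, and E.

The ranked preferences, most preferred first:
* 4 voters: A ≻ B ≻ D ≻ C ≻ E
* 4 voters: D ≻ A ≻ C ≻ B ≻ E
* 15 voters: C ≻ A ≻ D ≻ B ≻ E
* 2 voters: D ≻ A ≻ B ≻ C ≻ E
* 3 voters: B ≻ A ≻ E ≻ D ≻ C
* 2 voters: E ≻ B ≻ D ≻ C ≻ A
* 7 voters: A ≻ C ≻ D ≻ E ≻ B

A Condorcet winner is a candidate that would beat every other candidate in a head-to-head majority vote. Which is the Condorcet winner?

A vs B: 32–5
A vs C: 20–17
A vs D: 29–8
A vs E: 35–2
A beats every other candidate.

A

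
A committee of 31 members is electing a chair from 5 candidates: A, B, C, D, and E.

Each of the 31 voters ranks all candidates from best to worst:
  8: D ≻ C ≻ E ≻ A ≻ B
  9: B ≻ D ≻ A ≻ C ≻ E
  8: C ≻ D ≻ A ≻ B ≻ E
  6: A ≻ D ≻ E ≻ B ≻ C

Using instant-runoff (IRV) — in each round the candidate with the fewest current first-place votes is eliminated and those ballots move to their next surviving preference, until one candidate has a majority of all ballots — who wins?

Round 1: A 6, B 9, C 8, D 8, E 0. E eliminated.
Round 2: A 6, B 9, C 8, D 8. A eliminated.
Round 3: B 9, C 8, D 14. C eliminated.
Round 4: B 9, D 22. D has a majority (≥16).

D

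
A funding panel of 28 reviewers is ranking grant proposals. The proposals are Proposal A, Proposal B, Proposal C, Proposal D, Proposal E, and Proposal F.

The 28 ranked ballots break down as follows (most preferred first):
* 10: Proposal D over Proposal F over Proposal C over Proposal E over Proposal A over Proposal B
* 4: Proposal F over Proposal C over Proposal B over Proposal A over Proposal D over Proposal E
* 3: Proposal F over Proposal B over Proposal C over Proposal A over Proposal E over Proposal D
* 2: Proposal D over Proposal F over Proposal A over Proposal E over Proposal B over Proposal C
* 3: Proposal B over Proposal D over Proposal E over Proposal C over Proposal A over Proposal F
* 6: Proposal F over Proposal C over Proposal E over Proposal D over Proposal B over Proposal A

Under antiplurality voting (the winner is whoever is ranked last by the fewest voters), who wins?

Proposal C

Last-place votes: Proposal A 6, Proposal B 10, Proposal C 2, Proposal D 3, Proposal E 4, Proposal F 3.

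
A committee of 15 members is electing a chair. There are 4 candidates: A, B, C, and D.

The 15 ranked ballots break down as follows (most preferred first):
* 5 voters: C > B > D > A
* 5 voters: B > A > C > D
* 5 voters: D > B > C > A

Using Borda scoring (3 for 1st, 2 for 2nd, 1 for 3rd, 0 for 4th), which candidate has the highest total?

A: 5×0 + 5×2 + 5×0 = 10
B: 5×2 + 5×3 + 5×2 = 35
C: 5×3 + 5×1 + 5×1 = 25
D: 5×1 + 5×0 + 5×3 = 20

B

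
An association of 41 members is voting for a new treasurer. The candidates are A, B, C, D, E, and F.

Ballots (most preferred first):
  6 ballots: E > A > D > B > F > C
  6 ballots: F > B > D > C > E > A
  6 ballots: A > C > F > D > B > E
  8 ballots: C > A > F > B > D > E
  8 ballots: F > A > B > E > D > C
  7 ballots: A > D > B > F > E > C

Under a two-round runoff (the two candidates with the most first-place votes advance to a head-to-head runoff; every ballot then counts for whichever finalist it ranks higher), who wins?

Round 1 first-place votes: A 13, B 0, C 8, D 0, E 6, F 14. F and A advance.
Runoff: F is ranked above A on 14 ballots, A above F on 27.

A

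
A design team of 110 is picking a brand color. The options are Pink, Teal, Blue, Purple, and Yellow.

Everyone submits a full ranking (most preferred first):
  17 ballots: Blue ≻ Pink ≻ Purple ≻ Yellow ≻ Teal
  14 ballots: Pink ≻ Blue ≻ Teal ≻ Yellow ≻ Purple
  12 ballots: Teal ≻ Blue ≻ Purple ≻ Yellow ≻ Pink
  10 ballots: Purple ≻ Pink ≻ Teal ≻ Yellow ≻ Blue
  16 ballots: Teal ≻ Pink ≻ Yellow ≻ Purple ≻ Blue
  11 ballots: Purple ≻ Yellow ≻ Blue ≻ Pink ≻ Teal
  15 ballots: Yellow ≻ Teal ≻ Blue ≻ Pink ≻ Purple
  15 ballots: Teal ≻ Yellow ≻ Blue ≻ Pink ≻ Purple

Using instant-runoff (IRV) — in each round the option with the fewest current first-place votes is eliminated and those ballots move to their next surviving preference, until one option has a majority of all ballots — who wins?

Teal

Round 1: Pink 14, Teal 43, Blue 17, Purple 21, Yellow 15. Pink eliminated.
Round 2: Teal 43, Blue 31, Purple 21, Yellow 15. Yellow eliminated.
Round 3: Teal 58, Blue 31, Purple 21. Teal has a majority (≥56).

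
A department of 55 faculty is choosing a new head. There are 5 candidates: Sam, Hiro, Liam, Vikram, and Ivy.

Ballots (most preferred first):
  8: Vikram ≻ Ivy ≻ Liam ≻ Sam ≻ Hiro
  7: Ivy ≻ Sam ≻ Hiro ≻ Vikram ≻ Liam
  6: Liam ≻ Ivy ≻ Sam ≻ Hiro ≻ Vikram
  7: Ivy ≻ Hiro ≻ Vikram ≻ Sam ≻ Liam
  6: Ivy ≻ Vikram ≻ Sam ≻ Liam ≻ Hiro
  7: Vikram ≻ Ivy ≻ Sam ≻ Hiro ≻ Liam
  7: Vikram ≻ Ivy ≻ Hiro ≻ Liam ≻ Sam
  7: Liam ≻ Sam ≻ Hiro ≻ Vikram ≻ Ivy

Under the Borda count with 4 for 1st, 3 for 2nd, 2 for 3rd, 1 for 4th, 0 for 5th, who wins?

Sam: 8×1 + 7×3 + 6×2 + 7×1 + 6×2 + 7×2 + 7×0 + 7×3 = 95
Hiro: 8×0 + 7×2 + 6×1 + 7×3 + 6×0 + 7×1 + 7×2 + 7×2 = 76
Liam: 8×2 + 7×0 + 6×4 + 7×0 + 6×1 + 7×0 + 7×1 + 7×4 = 81
Vikram: 8×4 + 7×1 + 6×0 + 7×2 + 6×3 + 7×4 + 7×4 + 7×1 = 134
Ivy: 8×3 + 7×4 + 6×3 + 7×4 + 6×4 + 7×3 + 7×3 + 7×0 = 164

Ivy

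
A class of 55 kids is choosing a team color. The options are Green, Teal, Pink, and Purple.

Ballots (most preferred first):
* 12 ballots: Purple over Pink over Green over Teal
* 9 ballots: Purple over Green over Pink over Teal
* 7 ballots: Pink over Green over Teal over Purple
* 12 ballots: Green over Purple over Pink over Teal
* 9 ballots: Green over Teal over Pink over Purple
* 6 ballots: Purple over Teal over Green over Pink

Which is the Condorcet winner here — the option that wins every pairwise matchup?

Green

Green vs Teal: 49–6
Green vs Pink: 36–19
Green vs Purple: 28–27
Green beats every other option.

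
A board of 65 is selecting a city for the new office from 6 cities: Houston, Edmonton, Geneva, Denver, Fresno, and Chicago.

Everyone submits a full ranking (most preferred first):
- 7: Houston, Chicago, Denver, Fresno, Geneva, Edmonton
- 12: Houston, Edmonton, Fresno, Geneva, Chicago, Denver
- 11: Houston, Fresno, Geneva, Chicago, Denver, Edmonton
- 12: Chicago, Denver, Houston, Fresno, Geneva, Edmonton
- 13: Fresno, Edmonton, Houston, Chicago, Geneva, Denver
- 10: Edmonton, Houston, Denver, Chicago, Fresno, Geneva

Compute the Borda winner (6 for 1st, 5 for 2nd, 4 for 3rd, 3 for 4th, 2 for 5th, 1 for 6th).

Houston

Houston: 7×6 + 12×6 + 11×6 + 12×4 + 13×4 + 10×5 = 330
Edmonton: 7×1 + 12×5 + 11×1 + 12×1 + 13×5 + 10×6 = 215
Geneva: 7×2 + 12×3 + 11×4 + 12×2 + 13×2 + 10×1 = 154
Denver: 7×4 + 12×1 + 11×2 + 12×5 + 13×1 + 10×4 = 175
Fresno: 7×3 + 12×4 + 11×5 + 12×3 + 13×6 + 10×2 = 258
Chicago: 7×5 + 12×2 + 11×3 + 12×6 + 13×3 + 10×3 = 233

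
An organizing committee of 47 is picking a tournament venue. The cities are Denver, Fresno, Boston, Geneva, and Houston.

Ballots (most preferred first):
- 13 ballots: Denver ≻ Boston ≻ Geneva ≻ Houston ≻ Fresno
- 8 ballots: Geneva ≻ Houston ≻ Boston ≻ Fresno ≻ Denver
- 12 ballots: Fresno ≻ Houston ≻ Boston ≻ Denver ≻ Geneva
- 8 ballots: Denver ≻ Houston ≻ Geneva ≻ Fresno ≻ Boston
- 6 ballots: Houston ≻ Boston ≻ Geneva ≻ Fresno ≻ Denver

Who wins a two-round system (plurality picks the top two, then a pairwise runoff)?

Fresno

Round 1 first-place votes: Denver 21, Fresno 12, Boston 0, Geneva 8, Houston 6. Denver and Fresno advance.
Runoff: Denver is ranked above Fresno on 21 ballots, Fresno above Denver on 26.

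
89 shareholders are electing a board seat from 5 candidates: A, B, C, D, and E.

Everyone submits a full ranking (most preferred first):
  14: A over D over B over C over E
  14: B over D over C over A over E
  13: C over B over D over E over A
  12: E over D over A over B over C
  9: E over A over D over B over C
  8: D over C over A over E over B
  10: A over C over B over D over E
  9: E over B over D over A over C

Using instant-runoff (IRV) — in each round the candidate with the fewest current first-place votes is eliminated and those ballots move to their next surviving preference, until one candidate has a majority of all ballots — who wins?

Round 1: A 24, B 14, C 13, D 8, E 30. D eliminated.
Round 2: A 24, B 14, C 21, E 30. B eliminated.
Round 3: A 24, C 35, E 30. A eliminated.
Round 4: C 59, E 30. C has a majority (≥45).

C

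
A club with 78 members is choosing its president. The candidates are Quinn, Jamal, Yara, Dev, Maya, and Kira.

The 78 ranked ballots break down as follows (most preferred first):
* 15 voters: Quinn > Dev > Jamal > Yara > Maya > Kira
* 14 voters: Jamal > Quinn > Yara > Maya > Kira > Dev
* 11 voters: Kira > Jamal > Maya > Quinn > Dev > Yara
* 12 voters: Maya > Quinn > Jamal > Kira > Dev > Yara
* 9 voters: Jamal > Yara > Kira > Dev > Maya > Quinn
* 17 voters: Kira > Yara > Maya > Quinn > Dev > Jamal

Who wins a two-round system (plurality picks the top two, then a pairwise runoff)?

Round 1 first-place votes: Quinn 15, Jamal 23, Yara 0, Dev 0, Maya 12, Kira 28. Kira and Jamal advance.
Runoff: Kira is ranked above Jamal on 28 ballots, Jamal above Kira on 50.

Jamal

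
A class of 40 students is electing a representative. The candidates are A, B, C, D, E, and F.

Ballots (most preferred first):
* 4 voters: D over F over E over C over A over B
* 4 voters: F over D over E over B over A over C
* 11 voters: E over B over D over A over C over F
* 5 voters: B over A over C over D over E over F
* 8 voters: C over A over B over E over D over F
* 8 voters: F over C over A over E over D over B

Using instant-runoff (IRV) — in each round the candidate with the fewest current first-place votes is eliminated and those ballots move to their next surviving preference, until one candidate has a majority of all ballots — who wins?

C

Round 1: A 0, B 5, C 8, D 4, E 11, F 12. A eliminated.
Round 2: B 5, C 8, D 4, E 11, F 12. D eliminated.
Round 3: B 5, C 8, E 11, F 16. B eliminated.
Round 4: C 13, E 11, F 16. E eliminated.
Round 5: C 24, F 16. C has a majority (≥21).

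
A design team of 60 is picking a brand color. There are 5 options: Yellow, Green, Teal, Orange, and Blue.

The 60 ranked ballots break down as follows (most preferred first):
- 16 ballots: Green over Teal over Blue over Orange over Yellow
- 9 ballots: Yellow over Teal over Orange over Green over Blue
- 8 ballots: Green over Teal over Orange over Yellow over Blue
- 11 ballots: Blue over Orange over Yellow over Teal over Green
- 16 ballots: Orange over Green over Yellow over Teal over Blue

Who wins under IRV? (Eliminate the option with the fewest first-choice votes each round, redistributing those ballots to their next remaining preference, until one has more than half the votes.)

Orange

Round 1: Yellow 9, Green 24, Teal 0, Orange 16, Blue 11. Teal eliminated.
Round 2: Yellow 9, Green 24, Orange 16, Blue 11. Yellow eliminated.
Round 3: Green 24, Orange 25, Blue 11. Blue eliminated.
Round 4: Green 24, Orange 36. Orange has a majority (≥31).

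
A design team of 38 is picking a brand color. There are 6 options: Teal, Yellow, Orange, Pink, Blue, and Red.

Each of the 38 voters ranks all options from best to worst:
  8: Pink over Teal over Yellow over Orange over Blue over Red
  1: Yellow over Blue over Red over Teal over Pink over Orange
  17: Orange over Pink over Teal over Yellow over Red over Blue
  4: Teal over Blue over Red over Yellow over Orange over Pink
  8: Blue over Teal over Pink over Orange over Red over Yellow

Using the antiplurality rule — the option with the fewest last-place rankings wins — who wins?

Last-place votes: Teal 0, Yellow 8, Orange 1, Pink 4, Blue 17, Red 8.

Teal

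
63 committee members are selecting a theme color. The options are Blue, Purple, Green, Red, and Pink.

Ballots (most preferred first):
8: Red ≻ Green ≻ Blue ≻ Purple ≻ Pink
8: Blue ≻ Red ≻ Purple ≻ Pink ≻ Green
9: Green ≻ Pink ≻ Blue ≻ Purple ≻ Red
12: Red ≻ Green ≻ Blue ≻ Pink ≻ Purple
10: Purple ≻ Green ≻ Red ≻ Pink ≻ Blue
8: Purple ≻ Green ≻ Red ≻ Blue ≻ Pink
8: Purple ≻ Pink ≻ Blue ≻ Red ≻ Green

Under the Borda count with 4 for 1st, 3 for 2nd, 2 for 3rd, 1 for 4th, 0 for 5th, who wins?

Blue: 8×2 + 8×4 + 9×2 + 12×2 + 10×0 + 8×1 + 8×2 = 114
Purple: 8×1 + 8×2 + 9×1 + 12×0 + 10×4 + 8×4 + 8×4 = 137
Green: 8×3 + 8×0 + 9×4 + 12×3 + 10×3 + 8×3 + 8×0 = 150
Red: 8×4 + 8×3 + 9×0 + 12×4 + 10×2 + 8×2 + 8×1 = 148
Pink: 8×0 + 8×1 + 9×3 + 12×1 + 10×1 + 8×0 + 8×3 = 81

Green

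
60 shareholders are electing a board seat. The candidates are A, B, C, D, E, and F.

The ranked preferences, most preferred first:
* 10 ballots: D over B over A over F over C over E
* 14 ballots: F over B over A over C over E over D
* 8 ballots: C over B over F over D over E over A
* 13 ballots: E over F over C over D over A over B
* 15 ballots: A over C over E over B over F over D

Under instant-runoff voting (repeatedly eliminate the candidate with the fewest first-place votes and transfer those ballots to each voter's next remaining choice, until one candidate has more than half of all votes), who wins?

F

Round 1: A 15, B 0, C 8, D 10, E 13, F 14. B eliminated.
Round 2: A 15, C 8, D 10, E 13, F 14. C eliminated.
Round 3: A 15, D 10, E 13, F 22. D eliminated.
Round 4: A 25, E 13, F 22. E eliminated.
Round 5: A 25, F 35. F has a majority (≥31).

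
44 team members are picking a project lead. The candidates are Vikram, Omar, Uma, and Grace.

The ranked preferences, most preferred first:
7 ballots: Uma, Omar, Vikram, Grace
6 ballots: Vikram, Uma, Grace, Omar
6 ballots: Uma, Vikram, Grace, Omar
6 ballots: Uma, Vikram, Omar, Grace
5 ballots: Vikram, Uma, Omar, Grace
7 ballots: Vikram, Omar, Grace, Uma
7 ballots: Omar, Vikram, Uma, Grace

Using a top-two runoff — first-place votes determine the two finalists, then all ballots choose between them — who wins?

Round 1 first-place votes: Vikram 18, Omar 7, Uma 19, Grace 0. Uma and Vikram advance.
Runoff: Uma is ranked above Vikram on 19 ballots, Vikram above Uma on 25.

Vikram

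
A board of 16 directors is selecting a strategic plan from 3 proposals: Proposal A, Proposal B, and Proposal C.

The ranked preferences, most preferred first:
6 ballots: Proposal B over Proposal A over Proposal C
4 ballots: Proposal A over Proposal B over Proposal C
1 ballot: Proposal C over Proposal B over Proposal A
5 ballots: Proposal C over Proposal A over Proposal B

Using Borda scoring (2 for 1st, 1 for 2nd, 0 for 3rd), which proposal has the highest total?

Proposal A

Proposal A: 6×1 + 4×2 + 1×0 + 5×1 = 19
Proposal B: 6×2 + 4×1 + 1×1 + 5×0 = 17
Proposal C: 6×0 + 4×0 + 1×2 + 5×2 = 12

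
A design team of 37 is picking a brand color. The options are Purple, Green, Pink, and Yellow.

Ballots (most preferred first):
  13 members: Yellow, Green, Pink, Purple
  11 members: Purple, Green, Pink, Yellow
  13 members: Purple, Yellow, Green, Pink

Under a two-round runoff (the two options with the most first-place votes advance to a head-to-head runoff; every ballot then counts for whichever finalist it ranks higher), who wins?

Purple

Round 1 first-place votes: Purple 24, Green 0, Pink 0, Yellow 13. Purple and Yellow advance.
Runoff: Purple is ranked above Yellow on 24 ballots, Yellow above Purple on 13.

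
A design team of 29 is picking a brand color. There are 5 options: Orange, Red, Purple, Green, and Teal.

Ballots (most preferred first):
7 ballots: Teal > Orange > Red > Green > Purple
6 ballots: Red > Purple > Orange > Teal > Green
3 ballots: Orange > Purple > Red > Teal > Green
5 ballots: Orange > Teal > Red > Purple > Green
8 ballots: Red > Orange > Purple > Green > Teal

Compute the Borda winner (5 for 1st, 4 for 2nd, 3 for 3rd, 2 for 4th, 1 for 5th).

Orange

Orange: 7×4 + 6×3 + 3×5 + 5×5 + 8×4 = 118
Red: 7×3 + 6×5 + 3×3 + 5×3 + 8×5 = 115
Purple: 7×1 + 6×4 + 3×4 + 5×2 + 8×3 = 77
Green: 7×2 + 6×1 + 3×1 + 5×1 + 8×2 = 44
Teal: 7×5 + 6×2 + 3×2 + 5×4 + 8×1 = 81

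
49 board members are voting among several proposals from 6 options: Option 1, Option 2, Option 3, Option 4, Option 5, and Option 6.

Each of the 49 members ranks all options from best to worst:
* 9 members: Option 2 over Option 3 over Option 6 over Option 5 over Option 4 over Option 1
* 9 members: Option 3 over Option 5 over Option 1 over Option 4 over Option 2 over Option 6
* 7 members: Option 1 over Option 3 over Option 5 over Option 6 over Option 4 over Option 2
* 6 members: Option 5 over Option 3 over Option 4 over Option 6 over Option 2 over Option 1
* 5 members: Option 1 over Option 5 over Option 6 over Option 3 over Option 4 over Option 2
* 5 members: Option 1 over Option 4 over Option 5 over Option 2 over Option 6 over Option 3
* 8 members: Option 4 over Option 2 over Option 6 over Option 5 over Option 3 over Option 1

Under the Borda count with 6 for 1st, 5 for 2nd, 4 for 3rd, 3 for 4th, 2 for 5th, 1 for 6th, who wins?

Option 1: 9×1 + 9×4 + 7×6 + 6×1 + 5×6 + 5×6 + 8×1 = 161
Option 2: 9×6 + 9×2 + 7×1 + 6×2 + 5×1 + 5×3 + 8×5 = 151
Option 3: 9×5 + 9×6 + 7×5 + 6×5 + 5×3 + 5×1 + 8×2 = 200
Option 4: 9×2 + 9×3 + 7×2 + 6×4 + 5×2 + 5×5 + 8×6 = 166
Option 5: 9×3 + 9×5 + 7×4 + 6×6 + 5×5 + 5×4 + 8×3 = 205
Option 6: 9×4 + 9×1 + 7×3 + 6×3 + 5×4 + 5×2 + 8×4 = 146

Option 5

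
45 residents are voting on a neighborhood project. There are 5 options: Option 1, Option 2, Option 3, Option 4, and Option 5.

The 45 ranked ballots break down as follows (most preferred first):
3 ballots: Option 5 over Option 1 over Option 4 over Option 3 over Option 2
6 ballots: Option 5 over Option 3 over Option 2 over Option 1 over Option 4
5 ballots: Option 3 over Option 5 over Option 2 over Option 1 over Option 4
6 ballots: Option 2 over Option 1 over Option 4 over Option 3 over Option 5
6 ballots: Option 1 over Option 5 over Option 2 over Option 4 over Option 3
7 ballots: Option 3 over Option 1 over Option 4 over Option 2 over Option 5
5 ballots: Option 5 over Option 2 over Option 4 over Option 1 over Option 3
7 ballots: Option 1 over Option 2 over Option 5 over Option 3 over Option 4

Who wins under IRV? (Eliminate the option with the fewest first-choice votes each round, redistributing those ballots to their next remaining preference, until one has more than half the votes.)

Option 1

Round 1: Option 1 13, Option 2 6, Option 3 12, Option 4 0, Option 5 14. Option 4 eliminated.
Round 2: Option 1 13, Option 2 6, Option 3 12, Option 5 14. Option 2 eliminated.
Round 3: Option 1 19, Option 3 12, Option 5 14. Option 3 eliminated.
Round 4: Option 1 26, Option 5 19. Option 1 has a majority (≥23).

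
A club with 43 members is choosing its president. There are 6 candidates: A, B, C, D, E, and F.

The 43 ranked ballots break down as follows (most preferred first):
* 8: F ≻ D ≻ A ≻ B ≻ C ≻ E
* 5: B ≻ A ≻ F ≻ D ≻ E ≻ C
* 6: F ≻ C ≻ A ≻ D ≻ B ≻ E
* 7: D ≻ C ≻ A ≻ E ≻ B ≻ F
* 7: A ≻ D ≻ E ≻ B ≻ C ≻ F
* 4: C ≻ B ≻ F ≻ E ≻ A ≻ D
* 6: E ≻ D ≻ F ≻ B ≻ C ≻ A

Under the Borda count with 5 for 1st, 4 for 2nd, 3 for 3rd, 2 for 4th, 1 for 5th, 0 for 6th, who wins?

A: 8×3 + 5×4 + 6×3 + 7×3 + 7×5 + 4×1 + 6×0 = 122
B: 8×2 + 5×5 + 6×1 + 7×1 + 7×2 + 4×4 + 6×2 = 96
C: 8×1 + 5×0 + 6×4 + 7×4 + 7×1 + 4×5 + 6×1 = 93
D: 8×4 + 5×2 + 6×2 + 7×5 + 7×4 + 4×0 + 6×4 = 141
E: 8×0 + 5×1 + 6×0 + 7×2 + 7×3 + 4×2 + 6×5 = 78
F: 8×5 + 5×3 + 6×5 + 7×0 + 7×0 + 4×3 + 6×3 = 115

D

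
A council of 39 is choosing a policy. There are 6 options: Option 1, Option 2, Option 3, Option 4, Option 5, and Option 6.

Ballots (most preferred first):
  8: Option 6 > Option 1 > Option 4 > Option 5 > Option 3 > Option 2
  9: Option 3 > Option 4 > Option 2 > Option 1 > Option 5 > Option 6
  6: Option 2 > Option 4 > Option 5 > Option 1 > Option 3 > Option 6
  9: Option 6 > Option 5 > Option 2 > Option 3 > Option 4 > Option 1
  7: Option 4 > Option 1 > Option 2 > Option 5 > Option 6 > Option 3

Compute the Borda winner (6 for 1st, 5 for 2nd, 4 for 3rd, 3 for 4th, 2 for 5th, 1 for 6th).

Option 4

Option 1: 8×5 + 9×3 + 6×3 + 9×1 + 7×5 = 129
Option 2: 8×1 + 9×4 + 6×6 + 9×4 + 7×4 = 144
Option 3: 8×2 + 9×6 + 6×2 + 9×3 + 7×1 = 116
Option 4: 8×4 + 9×5 + 6×5 + 9×2 + 7×6 = 167
Option 5: 8×3 + 9×2 + 6×4 + 9×5 + 7×3 = 132
Option 6: 8×6 + 9×1 + 6×1 + 9×6 + 7×2 = 131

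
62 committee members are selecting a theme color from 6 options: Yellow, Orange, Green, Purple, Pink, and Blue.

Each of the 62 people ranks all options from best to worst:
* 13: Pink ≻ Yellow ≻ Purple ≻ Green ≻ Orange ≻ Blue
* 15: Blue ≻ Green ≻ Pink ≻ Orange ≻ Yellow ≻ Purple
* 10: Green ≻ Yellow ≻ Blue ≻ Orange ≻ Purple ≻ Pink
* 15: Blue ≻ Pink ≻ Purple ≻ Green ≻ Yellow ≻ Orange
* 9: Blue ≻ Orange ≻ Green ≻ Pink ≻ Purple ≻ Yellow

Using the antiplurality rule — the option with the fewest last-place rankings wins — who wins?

Green

Last-place votes: Yellow 9, Orange 15, Green 0, Purple 15, Pink 10, Blue 13.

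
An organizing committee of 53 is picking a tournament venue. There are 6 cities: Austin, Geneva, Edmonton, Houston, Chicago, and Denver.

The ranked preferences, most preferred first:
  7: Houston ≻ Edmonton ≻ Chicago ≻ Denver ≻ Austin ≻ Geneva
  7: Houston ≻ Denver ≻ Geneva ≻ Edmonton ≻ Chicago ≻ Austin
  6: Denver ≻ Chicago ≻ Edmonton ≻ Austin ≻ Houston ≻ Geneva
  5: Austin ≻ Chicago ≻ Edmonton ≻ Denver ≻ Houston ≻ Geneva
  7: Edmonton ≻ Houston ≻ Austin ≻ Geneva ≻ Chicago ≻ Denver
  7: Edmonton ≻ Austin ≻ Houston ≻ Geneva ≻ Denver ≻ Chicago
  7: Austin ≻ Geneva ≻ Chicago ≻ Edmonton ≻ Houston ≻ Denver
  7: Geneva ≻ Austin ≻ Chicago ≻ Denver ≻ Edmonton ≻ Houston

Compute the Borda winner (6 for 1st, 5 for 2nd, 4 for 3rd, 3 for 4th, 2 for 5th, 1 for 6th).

Edmonton

Austin: 7×2 + 7×1 + 6×3 + 5×6 + 7×4 + 7×5 + 7×6 + 7×5 = 209
Geneva: 7×1 + 7×4 + 6×1 + 5×1 + 7×3 + 7×3 + 7×5 + 7×6 = 165
Edmonton: 7×5 + 7×3 + 6×4 + 5×4 + 7×6 + 7×6 + 7×3 + 7×2 = 219
Houston: 7×6 + 7×6 + 6×2 + 5×2 + 7×5 + 7×4 + 7×2 + 7×1 = 190
Chicago: 7×4 + 7×2 + 6×5 + 5×5 + 7×2 + 7×1 + 7×4 + 7×4 = 174
Denver: 7×3 + 7×5 + 6×6 + 5×3 + 7×1 + 7×2 + 7×1 + 7×3 = 156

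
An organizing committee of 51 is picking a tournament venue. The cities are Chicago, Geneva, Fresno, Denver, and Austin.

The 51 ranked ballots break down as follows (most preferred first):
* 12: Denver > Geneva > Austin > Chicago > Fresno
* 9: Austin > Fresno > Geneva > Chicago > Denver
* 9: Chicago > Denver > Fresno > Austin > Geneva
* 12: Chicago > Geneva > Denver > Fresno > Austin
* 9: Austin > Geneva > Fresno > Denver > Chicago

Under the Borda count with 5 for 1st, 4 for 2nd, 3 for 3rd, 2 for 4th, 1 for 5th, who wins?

Chicago: 12×2 + 9×2 + 9×5 + 12×5 + 9×1 = 156
Geneva: 12×4 + 9×3 + 9×1 + 12×4 + 9×4 = 168
Fresno: 12×1 + 9×4 + 9×3 + 12×2 + 9×3 = 126
Denver: 12×5 + 9×1 + 9×4 + 12×3 + 9×2 = 159
Austin: 12×3 + 9×5 + 9×2 + 12×1 + 9×5 = 156

Geneva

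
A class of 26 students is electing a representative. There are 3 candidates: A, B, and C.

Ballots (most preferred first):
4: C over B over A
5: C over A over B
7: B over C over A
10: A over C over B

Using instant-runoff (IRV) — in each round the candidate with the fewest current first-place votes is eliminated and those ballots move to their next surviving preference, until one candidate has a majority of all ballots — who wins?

Round 1: A 10, B 7, C 9. B eliminated.
Round 2: A 10, C 16. C has a majority (≥14).

C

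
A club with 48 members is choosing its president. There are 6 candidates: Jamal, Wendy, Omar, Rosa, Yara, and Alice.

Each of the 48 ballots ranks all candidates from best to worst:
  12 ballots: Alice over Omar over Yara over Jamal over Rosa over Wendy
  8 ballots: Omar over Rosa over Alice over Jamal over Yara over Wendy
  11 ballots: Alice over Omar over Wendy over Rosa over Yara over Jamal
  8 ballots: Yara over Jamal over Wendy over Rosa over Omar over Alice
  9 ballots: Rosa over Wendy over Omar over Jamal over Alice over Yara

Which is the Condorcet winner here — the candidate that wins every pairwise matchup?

Omar

Omar vs Jamal: 40–8
Omar vs Wendy: 31–17
Omar vs Rosa: 31–17
Omar vs Yara: 40–8
Omar vs Alice: 25–23
Omar beats every other candidate.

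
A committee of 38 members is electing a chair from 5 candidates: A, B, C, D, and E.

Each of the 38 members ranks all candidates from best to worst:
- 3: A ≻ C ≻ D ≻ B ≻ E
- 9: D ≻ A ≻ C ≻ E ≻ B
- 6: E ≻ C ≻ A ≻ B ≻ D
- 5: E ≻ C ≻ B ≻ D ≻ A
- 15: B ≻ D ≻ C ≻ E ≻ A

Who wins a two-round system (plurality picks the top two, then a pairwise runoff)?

Round 1 first-place votes: A 3, B 15, C 0, D 9, E 11. B and E advance.
Runoff: B is ranked above E on 18 ballots, E above B on 20.

E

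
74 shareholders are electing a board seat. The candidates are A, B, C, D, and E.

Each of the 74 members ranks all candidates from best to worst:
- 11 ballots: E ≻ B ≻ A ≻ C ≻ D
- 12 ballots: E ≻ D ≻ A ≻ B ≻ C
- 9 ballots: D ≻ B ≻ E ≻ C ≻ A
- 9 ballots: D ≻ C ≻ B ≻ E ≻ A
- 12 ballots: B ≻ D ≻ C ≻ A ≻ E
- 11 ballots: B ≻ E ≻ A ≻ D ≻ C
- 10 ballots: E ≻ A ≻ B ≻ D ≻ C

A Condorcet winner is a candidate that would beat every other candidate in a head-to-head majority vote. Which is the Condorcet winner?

B

B vs A: 52–22
B vs C: 65–9
B vs D: 44–30
B vs E: 41–33
B beats every other candidate.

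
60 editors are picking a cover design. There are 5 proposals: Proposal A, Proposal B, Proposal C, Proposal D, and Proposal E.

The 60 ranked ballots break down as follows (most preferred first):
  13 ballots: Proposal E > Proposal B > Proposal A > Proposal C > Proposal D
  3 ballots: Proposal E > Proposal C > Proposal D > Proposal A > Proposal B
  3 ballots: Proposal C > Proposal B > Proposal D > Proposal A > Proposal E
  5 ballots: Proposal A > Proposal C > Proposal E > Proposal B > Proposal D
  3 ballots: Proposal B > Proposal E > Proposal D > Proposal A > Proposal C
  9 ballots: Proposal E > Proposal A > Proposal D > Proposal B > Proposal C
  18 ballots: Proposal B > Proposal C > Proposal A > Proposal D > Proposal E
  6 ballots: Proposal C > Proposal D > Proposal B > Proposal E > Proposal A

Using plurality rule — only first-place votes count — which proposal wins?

Proposal E

First-place votes: Proposal A 5, Proposal B 21, Proposal C 9, Proposal D 0, Proposal E 25.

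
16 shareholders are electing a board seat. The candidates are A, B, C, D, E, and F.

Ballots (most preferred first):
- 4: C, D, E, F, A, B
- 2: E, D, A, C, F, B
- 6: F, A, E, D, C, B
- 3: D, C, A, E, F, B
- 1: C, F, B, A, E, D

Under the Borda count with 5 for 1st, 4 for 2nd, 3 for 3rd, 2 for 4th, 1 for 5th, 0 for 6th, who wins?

A: 4×1 + 2×3 + 6×4 + 3×3 + 1×2 = 45
B: 4×0 + 2×0 + 6×0 + 3×0 + 1×3 = 3
C: 4×5 + 2×2 + 6×1 + 3×4 + 1×5 = 47
D: 4×4 + 2×4 + 6×2 + 3×5 + 1×0 = 51
E: 4×3 + 2×5 + 6×3 + 3×2 + 1×1 = 47
F: 4×2 + 2×1 + 6×5 + 3×1 + 1×4 = 47

D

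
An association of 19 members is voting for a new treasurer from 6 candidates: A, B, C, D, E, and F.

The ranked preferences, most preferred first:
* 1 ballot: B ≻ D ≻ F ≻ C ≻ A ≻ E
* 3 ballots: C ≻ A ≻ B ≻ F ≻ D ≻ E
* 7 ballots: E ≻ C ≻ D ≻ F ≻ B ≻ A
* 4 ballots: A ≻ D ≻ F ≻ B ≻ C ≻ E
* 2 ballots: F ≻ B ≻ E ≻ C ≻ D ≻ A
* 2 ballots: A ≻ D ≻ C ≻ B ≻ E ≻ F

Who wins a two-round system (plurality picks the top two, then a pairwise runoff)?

Round 1 first-place votes: A 6, B 1, C 3, D 0, E 7, F 2. E and A advance.
Runoff: E is ranked above A on 9 ballots, A above E on 10.

A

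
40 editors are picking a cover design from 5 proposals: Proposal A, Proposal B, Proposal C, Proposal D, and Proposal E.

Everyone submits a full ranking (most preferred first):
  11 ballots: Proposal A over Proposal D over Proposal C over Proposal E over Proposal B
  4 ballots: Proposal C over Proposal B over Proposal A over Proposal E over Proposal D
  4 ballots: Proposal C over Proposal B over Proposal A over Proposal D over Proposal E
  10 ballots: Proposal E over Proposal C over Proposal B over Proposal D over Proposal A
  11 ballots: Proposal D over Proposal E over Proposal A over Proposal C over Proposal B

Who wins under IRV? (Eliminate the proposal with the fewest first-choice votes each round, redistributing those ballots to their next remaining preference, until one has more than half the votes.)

Round 1: Proposal A 11, Proposal B 0, Proposal C 8, Proposal D 11, Proposal E 10. Proposal B eliminated.
Round 2: Proposal A 11, Proposal C 8, Proposal D 11, Proposal E 10. Proposal C eliminated.
Round 3: Proposal A 19, Proposal D 11, Proposal E 10. Proposal E eliminated.
Round 4: Proposal A 19, Proposal D 21. Proposal D has a majority (≥21).

Proposal D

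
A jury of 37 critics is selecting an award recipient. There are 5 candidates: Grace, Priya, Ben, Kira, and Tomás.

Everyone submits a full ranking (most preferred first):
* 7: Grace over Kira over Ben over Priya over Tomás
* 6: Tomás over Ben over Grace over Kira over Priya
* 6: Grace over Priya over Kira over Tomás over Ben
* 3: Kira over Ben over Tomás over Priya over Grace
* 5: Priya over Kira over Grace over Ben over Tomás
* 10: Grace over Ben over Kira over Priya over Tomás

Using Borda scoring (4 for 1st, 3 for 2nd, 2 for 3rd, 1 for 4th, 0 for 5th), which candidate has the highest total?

Grace

Grace: 7×4 + 6×2 + 6×4 + 3×0 + 5×2 + 10×4 = 114
Priya: 7×1 + 6×0 + 6×3 + 3×1 + 5×4 + 10×1 = 58
Ben: 7×2 + 6×3 + 6×0 + 3×3 + 5×1 + 10×3 = 76
Kira: 7×3 + 6×1 + 6×2 + 3×4 + 5×3 + 10×2 = 86
Tomás: 7×0 + 6×4 + 6×1 + 3×2 + 5×0 + 10×0 = 36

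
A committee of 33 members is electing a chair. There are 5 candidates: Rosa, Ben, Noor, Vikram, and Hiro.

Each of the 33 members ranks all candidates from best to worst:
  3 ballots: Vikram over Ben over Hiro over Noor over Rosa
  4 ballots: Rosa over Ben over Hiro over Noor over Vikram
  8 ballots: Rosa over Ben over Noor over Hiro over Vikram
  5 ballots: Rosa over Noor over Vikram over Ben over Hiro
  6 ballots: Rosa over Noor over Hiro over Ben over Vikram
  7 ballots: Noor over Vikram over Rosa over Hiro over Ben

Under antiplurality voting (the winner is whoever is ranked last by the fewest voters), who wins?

Last-place votes: Rosa 3, Ben 7, Noor 0, Vikram 18, Hiro 5.

Noor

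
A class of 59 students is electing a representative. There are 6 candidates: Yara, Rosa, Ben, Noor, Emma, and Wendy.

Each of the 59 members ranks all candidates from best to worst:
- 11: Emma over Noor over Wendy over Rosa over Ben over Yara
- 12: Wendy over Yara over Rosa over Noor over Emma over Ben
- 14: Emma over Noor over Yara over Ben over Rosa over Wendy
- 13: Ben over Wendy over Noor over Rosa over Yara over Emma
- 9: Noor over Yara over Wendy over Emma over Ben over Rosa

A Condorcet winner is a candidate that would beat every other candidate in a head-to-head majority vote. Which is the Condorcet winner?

Noor

Noor vs Yara: 47–12
Noor vs Rosa: 47–12
Noor vs Ben: 46–13
Noor vs Emma: 34–25
Noor vs Wendy: 34–25
Noor beats every other candidate.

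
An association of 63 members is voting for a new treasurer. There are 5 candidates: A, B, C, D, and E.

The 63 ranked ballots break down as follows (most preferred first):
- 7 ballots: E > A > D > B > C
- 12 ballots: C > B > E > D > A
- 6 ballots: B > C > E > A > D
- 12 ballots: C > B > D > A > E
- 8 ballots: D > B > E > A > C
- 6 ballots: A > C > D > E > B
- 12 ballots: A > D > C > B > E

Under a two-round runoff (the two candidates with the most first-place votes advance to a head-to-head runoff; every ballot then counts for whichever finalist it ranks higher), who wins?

Round 1 first-place votes: A 18, B 6, C 24, D 8, E 7. C and A advance.
Runoff: C is ranked above A on 30 ballots, A above C on 33.

A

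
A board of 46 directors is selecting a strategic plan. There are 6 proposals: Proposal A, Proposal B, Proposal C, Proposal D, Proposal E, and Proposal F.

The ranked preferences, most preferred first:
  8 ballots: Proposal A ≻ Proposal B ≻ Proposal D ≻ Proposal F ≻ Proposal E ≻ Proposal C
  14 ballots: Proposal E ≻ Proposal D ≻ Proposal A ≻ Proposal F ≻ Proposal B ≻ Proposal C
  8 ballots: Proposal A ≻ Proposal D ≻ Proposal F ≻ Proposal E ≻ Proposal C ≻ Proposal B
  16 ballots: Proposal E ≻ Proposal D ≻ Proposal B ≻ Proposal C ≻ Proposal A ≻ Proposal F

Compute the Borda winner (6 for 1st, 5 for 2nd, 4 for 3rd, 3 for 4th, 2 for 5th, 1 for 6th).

Proposal A: 8×6 + 14×4 + 8×6 + 16×2 = 184
Proposal B: 8×5 + 14×2 + 8×1 + 16×4 = 140
Proposal C: 8×1 + 14×1 + 8×2 + 16×3 = 86
Proposal D: 8×4 + 14×5 + 8×5 + 16×5 = 222
Proposal E: 8×2 + 14×6 + 8×3 + 16×6 = 220
Proposal F: 8×3 + 14×3 + 8×4 + 16×1 = 114

Proposal D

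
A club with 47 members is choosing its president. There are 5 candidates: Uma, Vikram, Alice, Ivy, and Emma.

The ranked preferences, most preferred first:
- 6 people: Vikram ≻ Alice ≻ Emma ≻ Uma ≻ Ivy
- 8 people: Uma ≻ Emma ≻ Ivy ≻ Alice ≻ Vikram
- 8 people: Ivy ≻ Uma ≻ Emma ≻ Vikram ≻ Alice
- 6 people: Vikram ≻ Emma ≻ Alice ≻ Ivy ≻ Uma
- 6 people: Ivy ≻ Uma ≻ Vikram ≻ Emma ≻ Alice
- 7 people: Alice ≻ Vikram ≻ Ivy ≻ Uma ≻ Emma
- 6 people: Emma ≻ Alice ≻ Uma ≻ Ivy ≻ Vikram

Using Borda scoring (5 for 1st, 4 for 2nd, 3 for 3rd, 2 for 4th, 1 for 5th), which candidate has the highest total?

Emma

Uma: 6×2 + 8×5 + 8×4 + 6×1 + 6×4 + 7×2 + 6×3 = 146
Vikram: 6×5 + 8×1 + 8×2 + 6×5 + 6×3 + 7×4 + 6×1 = 136
Alice: 6×4 + 8×2 + 8×1 + 6×3 + 6×1 + 7×5 + 6×4 = 131
Ivy: 6×1 + 8×3 + 8×5 + 6×2 + 6×5 + 7×3 + 6×2 = 145
Emma: 6×3 + 8×4 + 8×3 + 6×4 + 6×2 + 7×1 + 6×5 = 147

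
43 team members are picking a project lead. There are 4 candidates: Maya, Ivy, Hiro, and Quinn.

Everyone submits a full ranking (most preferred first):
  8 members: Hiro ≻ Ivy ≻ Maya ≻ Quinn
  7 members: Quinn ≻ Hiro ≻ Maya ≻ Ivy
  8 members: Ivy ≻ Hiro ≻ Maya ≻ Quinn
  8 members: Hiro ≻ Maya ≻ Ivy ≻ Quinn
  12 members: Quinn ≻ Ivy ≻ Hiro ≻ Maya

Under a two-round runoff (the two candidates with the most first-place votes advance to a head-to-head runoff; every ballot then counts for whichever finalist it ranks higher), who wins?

Round 1 first-place votes: Maya 0, Ivy 8, Hiro 16, Quinn 19. Quinn and Hiro advance.
Runoff: Quinn is ranked above Hiro on 19 ballots, Hiro above Quinn on 24.

Hiro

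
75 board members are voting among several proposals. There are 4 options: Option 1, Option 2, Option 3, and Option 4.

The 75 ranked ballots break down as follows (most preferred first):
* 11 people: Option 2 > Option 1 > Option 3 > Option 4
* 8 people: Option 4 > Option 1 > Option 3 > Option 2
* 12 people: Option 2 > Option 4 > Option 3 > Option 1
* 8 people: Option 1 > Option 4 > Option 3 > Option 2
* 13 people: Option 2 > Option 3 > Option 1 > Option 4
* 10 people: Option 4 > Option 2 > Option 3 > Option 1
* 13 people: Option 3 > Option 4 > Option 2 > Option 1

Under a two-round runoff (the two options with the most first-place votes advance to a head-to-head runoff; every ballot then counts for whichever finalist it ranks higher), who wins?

Round 1 first-place votes: Option 1 8, Option 2 36, Option 3 13, Option 4 18. Option 2 and Option 4 advance.
Runoff: Option 2 is ranked above Option 4 on 36 ballots, Option 4 above Option 2 on 39.

Option 4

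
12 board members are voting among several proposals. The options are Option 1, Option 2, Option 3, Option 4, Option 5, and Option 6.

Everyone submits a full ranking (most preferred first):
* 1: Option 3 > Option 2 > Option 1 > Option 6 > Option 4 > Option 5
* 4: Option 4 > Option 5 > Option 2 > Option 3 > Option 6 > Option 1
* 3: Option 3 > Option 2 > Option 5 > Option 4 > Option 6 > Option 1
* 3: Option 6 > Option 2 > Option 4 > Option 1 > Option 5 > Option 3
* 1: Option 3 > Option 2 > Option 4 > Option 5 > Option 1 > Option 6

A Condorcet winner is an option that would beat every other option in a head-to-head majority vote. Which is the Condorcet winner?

Option 2

Option 2 vs Option 1: 12–0
Option 2 vs Option 3: 7–5
Option 2 vs Option 4: 8–4
Option 2 vs Option 5: 8–4
Option 2 vs Option 6: 9–3
Option 2 beats every other option.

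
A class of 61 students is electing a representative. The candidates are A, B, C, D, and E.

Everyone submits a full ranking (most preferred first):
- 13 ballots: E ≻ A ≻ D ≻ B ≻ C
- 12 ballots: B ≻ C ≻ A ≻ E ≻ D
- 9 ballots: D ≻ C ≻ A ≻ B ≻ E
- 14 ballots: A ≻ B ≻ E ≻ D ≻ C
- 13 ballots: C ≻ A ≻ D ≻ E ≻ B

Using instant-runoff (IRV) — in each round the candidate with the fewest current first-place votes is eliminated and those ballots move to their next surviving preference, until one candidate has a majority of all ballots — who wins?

Round 1: A 14, B 12, C 13, D 9, E 13. D eliminated.
Round 2: A 14, B 12, C 22, E 13. B eliminated.
Round 3: A 14, C 34, E 13. C has a majority (≥31).

C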